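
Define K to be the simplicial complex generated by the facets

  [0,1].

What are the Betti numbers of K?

b_0 = 1, b_1 = 0.

Order the vertices as 0 < 1. Listing each simplex with vertices in this order, K has dimension 1 with simplices:

  0-simplices (2): [0], [1]
  1-simplices (1): [0,1]

Hence C_0 ≅ Z^2, C_1 ≅ Z^1.

The boundary map ∂_1: C_1 → C_0 is given by ∂[p,q] = [q] − [p]. For instance
  ∂[0,1] = [1] − [0].
This gives a 2×1 integer matrix of rank 1; reducing to Smith normal form yields diagonal entries (1).

Reading off H_k = ker ∂_k / im ∂_{k+1}:

  H_0: rank C_0 − rank ∂_1 = 2 − 1 = 1, and the invariant factors of ∂_1 are all 1, so H_0 = Z.
  H_1: rank ker ∂_1 − rank ∂_2 = (1 − 1) − 0 = 0, and there is no ∂_2, so H_1 = 0.

As a check, the Euler characteristic is 2 − 1 = 1, which agrees with 1 − 0 = 1.

Hence the Betti numbers are b_0 = 1, b_1 = 0.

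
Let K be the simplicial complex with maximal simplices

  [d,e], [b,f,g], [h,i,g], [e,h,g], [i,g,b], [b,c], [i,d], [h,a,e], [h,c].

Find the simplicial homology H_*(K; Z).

K has 9 vertices, 15 edges, 5 triangles.
rank ∂_0 = 0, rank ∂_1 = 8 ⇒ b_0 = 9 − 0 − 8 = 1; all invariant factors of ∂_1 are 1 so no torsion. So H_0 ≅ Z.
rank ∂_1 = 8, rank ∂_2 = 5 ⇒ b_1 = 15 − 8 − 5 = 2; all invariant factors of ∂_2 are 1 so no torsion. So H_1 ≅ Z^2.
rank ∂_2 = 5, rank ∂_3 = 0 ⇒ b_2 = 5 − 5 − 0 = 0. So H_2 ≅ 0.

H_0 = Z,  H_1 = Z^2,  H_2 = 0.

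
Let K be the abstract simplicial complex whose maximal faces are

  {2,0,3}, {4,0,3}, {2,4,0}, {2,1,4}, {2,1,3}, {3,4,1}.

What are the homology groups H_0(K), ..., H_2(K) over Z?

H_0 ≅ Z,  H_1 = 0,  H_2 ≅ Z.

Fix the vertex order 0 < 1 < 2 < 3 < 4 and write every simplex with vertices in increasing order. Then dim K = 2 and the simplices of K are:

  0-simplices (5): [0], [1], [2], [3], [4]
  1-simplices (9): [0,2], [0,3], [0,4], [1,2], [1,3], [1,4], [2,3], [2,4], [3,4]
  2-simplices (6): [0,2,3], [0,2,4], [0,3,4], [1,2,3], [1,2,4], [1,3,4]

Hence C_0 ≅ Z^5, C_1 ≅ Z^9, C_2 ≅ Z^6.

Boundary ∂_1: C_1 → C_0 sends each edge [p,q] (with p < q) to q − p. For instance
  ∂[1,4] = [4] − [1].
The 5×9 boundary matrix has rank 4 and Smith normal form diag(1,1,1,1).

Boundary ∂_2: C_2 → C_1 maps a triangle to the signed sum of its edges. For instance
  ∂[0,3,4] = [3,4] − [0,4] + [0,3],
  ∂[0,2,3] = [2,3] − [0,3] + [0,2].
The 9×6 boundary matrix has rank 5 and Smith normal form diag(1,1,1,1,1).

Now H_k = ker ∂_k / im ∂_{k+1}, so:

  H_0: rank C_0 − rank ∂_1 = 5 − 4 = 1, and the invariant factors of ∂_1 are all 1, so H_0 ≅ Z.
  H_1: rank ker ∂_1 − rank ∂_2 = (9 − 4) − 5 = 0, and the invariant factors of ∂_2 are all 1, so H_1 ≅ 0.
  H_2: rank ker ∂_2 − rank ∂_3 = (6 − 5) − 0 = 1, and there is no ∂_3, so H_2 ≅ Z.

As a check, the Euler characteristic is 5 − 9 + 6 = 2, which agrees with 1 − 0 + 1 = 2.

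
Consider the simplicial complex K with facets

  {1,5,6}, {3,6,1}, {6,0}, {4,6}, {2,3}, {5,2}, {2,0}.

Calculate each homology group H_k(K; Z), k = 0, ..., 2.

H_0 = Z,  H_1 = Z^2,  H_2 = 0.

Order the vertices as 0 < 1 < 2 < 3 < 4 < 5 < 6. Listing each simplex with vertices in this order, K has dimension 2 with simplices:

  0-simplices (7): [0], [1], [2], [3], [4], [5], [6]
  1-simplices (10): [0,2], [0,6], [1,3], [1,5], [1,6], [2,3], [2,5], [3,6], [4,6], [5,6]
  2-simplices (2): [1,3,6], [1,5,6]

Hence C_0 ≅ Z^7, C_1 ≅ Z^10, C_2 ≅ Z^2.

Boundary ∂_1: C_1 → C_0 sends each edge [p,q] (with p < q) to q − p.
As a 7×10 matrix over Z this has rank 6, with invariant factors (1,1,1,1,1,1).

∂_2: C_2 → C_1 sends each 2-simplex [p,q,r] to [q,r] − [p,r] + [p,q]. For instance
  ∂[1,3,6] = [3,6] − [1,6] + [1,3],
  ∂[1,5,6] = [5,6] − [1,6] + [1,5].
The resulting 10×2 matrix has rank 2, and its Smith normal form has invariant factors (1,1).

From H_k ≅ ker(∂_k) / im(∂_{k+1}) we obtain:

  H_0: rank C_0 − rank ∂_1 = 7 − 6 = 1, and the invariant factors of ∂_1 are all 1, so H_0 = Z.
  H_1: rank ker ∂_1 − rank ∂_2 = (10 − 6) − 2 = 2, and the invariant factors of ∂_2 are all 1, so H_1 = Z^2.
  H_2: rank ker ∂_2 − rank ∂_3 = (2 − 2) − 0 = 0, and there is no ∂_3, so H_2 = 0.

As a check, the Euler characteristic is 7 − 10 + 2 = -1, which agrees with 1 − 2 + 0 = -1.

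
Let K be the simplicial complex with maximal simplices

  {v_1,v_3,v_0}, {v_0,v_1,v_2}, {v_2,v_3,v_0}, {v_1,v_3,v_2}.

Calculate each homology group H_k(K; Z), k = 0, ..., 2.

H_0 ≅ Z,  H_1 = 0,  H_2 ≅ Z.

Take the total order v_0 < v_1 < v_2 < v_3 on the vertex set. Then K (dimension 2) consists of the simplices:

  0-simplices (4): [v_0], [v_1], [v_2], [v_3]
  1-simplices (6): [v_0,v_1], [v_0,v_2], [v_0,v_3], [v_1,v_2], [v_1,v_3], [v_2,v_3]
  2-simplices (4): [v_0,v_1,v_2], [v_0,v_1,v_3], [v_0,v_2,v_3], [v_1,v_2,v_3]

giving chain groups C_0 ≅ Z^4, C_1 ≅ Z^6, C_2 ≅ Z^4.

The boundary map ∂_1: C_1 → C_0 is given by ∂[p,q] = [q] − [p]. For instance
  ∂[v_2,v_3] = [v_3] − [v_2].
This gives a 4×6 integer matrix of rank 3; reducing to Smith normal form yields diagonal entries (1,1,1).

∂_2: C_2 → C_1 sends each 2-simplex [p,q,r] to [q,r] − [p,r] + [p,q]. For instance
  ∂[v_1,v_2,v_3] = [v_2,v_3] − [v_1,v_3] + [v_1,v_2],
  ∂[v_0,v_1,v_2] = [v_1,v_2] − [v_0,v_2] + [v_0,v_1].
The 6×4 boundary matrix has rank 3 and Smith normal form diag(1,1,1).

Computing H_k = (kernel of ∂_k) / (image of ∂_{k+1}):

  H_0: rank C_0 − rank ∂_1 = 4 − 3 = 1, and the invariant factors of ∂_1 are all 1, so H_0 = Z.
  H_1: rank ker ∂_1 − rank ∂_2 = (6 − 3) − 3 = 0, and the invariant factors of ∂_2 are all 1, so H_1 = 0.
  H_2: rank ker ∂_2 − rank ∂_3 = (4 − 3) − 0 = 1, and there is no ∂_3, so H_2 = Z.

(K is a triangulation of the 2-sphere S^2.)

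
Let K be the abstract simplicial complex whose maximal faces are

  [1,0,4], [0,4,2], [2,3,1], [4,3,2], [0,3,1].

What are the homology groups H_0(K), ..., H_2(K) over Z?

H_0 = Z,  H_1 = Z,  H_2 = 0.

Order the vertices as 0 < 1 < 2 < 3 < 4. Listing each simplex with vertices in this order, K has dimension 2 with simplices:

  0-simplices (5): [0], [1], [2], [3], [4]
  1-simplices (10): [0,1], [0,2], [0,3], [0,4], [1,2], [1,3], [1,4], [2,3], [2,4], [3,4]
  2-simplices (5): [0,1,3], [0,1,4], [0,2,4], [1,2,3], [2,3,4]

Hence C_0 ≅ Z^5, C_1 ≅ Z^10, C_2 ≅ Z^5.

∂_1: C_1 → C_0 maps an edge to its endpoints' difference, ∂[p,q] = q − p.
As a 5×10 matrix over Z this has rank 4, with invariant factors (1,1,1,1).

The boundary map ∂_2: C_2 → C_1 sends each 2-simplex [p,q,r] to [q,r] − [p,r] + [p,q]. For instance
  ∂[0,2,4] = [2,4] − [0,4] + [0,2],
  ∂[2,3,4] = [3,4] − [2,4] + [2,3].
The 10×5 boundary matrix has rank 5 and Smith normal form diag(1,1,1,1,1).

Now H_k = ker ∂_k / im ∂_{k+1}, so:

  H_0: rank C_0 − rank ∂_1 = 5 − 4 = 1, and the invariant factors of ∂_1 are all 1, so H_0 ≅ Z.
  H_1: rank ker ∂_1 − rank ∂_2 = (10 − 4) − 5 = 1, and the invariant factors of ∂_2 are all 1, so H_1 ≅ Z.
  H_2: rank ker ∂_2 − rank ∂_3 = (5 − 5) − 0 = 0, and there is no ∂_3, so H_2 ≅ 0.

(K is a triangulation of the Möbius band.)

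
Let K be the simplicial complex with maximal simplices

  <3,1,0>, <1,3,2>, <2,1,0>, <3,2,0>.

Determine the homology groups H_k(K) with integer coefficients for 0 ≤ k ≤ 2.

H_0 = Z,  H_1 = 0,  H_2 = Z.

Fix the vertex order 0 < 1 < 2 < 3 and write every simplex with vertices in increasing order. Then dim K = 2 and the simplices of K are:

  0-simplices (4): [0], [1], [2], [3]
  1-simplices (6): [0,1], [0,2], [0,3], [1,2], [1,3], [2,3]
  2-simplices (4): [0,1,2], [0,1,3], [0,2,3], [1,2,3]

so the chain groups are C_0 ≅ Z^4, C_1 ≅ Z^6, C_2 ≅ Z^4.

Boundary ∂_1: C_1 → C_0 maps an edge to its endpoints' difference, ∂[p,q] = q − p. For instance
  ∂[0,2] = [2] − [0].
The resulting 4×6 matrix has rank 3, and its Smith normal form has invariant factors (1,1,1).

The boundary map ∂_2: C_2 → C_1 sends each 2-simplex [p,q,r] to [q,r] − [p,r] + [p,q]. For instance
  ∂[0,1,3] = [1,3] − [0,3] + [0,1],
  ∂[0,2,3] = [2,3] − [0,3] + [0,2].
This gives a 6×4 integer matrix of rank 3; reducing to Smith normal form yields diagonal entries (1,1,1).

From H_k ≅ ker(∂_k) / im(∂_{k+1}) we obtain:

  H_0: rank C_0 − rank ∂_1 = 4 − 3 = 1, and the invariant factors of ∂_1 are all 1, so H_0 = Z.
  H_1: rank ker ∂_1 − rank ∂_2 = (6 − 3) − 3 = 0, and the invariant factors of ∂_2 are all 1, so H_1 = 0.
  H_2: rank ker ∂_2 − rank ∂_3 = (4 − 3) − 0 = 1, and there is no ∂_3, so H_2 = Z.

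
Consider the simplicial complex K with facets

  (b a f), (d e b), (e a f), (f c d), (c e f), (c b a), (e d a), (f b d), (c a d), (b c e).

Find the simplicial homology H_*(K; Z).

K has 6 vertices, 15 edges, 10 triangles.
rank ∂_0 = 0, rank ∂_1 = 5 ⇒ b_0 = 6 − 0 − 5 = 1; all invariant factors of ∂_1 are 1 so no torsion. So H_0 ≅ Z.
rank ∂_1 = 5, rank ∂_2 = 10 ⇒ b_1 = 15 − 5 − 10 = 0; ∂_2 has invariant factor(s) [2] giving torsion. So H_1 ≅ Z/2.
rank ∂_2 = 10, rank ∂_3 = 0 ⇒ b_2 = 10 − 10 − 0 = 0. So H_2 ≅ 0.

H_0 ≅ Z,  H_1 ≅ Z/2,  H_2 = 0.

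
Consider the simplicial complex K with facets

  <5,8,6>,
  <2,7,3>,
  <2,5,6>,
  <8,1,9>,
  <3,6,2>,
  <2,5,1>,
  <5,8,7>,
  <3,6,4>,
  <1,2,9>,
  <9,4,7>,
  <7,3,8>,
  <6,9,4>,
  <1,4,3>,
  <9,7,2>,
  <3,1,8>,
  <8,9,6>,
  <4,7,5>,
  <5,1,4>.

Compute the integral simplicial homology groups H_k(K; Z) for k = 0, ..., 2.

We work with the vertex ordering 1 < 2 < 3 < 4 < 5 < 6 < 7 < 8 < 9. The simplices of K, each written with vertices in increasing order, are:

  0-simplices (9): [1], [2], [3], [4], [5], [6], [7], [8], [9]
  1-simplices (27): (27 of them)
  2-simplices (18): [1,2,5], [1,2,9], [1,3,4], [1,3,8], [1,4,5], [1,8,9], [2,3,6], [2,3,7], [2,5,6], [2,7,9], [3,4,6], [3,7,8], [4,5,7], [4,6,9], [4,7,9], [5,6,8], [5,7,8], [6,8,9]

giving chain groups C_0 ≅ Z^9, C_1 ≅ Z^27, C_2 ≅ Z^18.

Boundary ∂_1: C_1 → C_0 is given by ∂[p,q] = [q] − [p].
The resulting 9×27 matrix has rank 8, and its Smith normal form has invariant factors (1,1,1,1,1,1,1,1).

The boundary map ∂_2: C_2 → C_1 acts by ∂[p,q,r] = [q,r] − [p,r] + [p,q]. For instance
  ∂[6,8,9] = [8,9] − [6,9] + [6,8],
  ∂[1,2,5] = [2,5] − [1,5] + [1,2].
The resulting 27×18 matrix has rank 17, and its Smith normal form has invariant factors (1,1,1,1,1,1,1,1,1,1,1,1,1,1,1,1,1).

Computing H_k = (kernel of ∂_k) / (image of ∂_{k+1}):

  H_0: rank C_0 − rank ∂_1 = 9 − 8 = 1, and the invariant factors of ∂_1 are all 1, so H_0 ≅ Z.
  H_1: rank ker ∂_1 − rank ∂_2 = (27 − 8) − 17 = 2, and the invariant factors of ∂_2 are all 1, so H_1 ≅ Z^2.
  H_2: rank ker ∂_2 − rank ∂_3 = (18 − 17) − 0 = 1, and there is no ∂_3, so H_2 ≅ Z.

As a check, the Euler characteristic is 9 − 27 + 18 = 0, which agrees with 1 − 2 + 1 = 0.

H_0 = Z,  H_1 = Z^2,  H_2 = Z.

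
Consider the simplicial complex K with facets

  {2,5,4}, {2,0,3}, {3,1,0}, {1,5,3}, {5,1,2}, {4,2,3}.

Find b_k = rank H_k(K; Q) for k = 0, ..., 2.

Fix the vertex order 0 < 1 < 2 < 3 < 4 < 5 and write every simplex with vertices in increasing order. Then dim K = 2 and the simplices of K are:

  0-simplices (6): [0], [1], [2], [3], [4], [5]
  1-simplices (12): [0,1], [0,2], [0,3], [1,2], [1,3], [1,5], [2,3], [2,4], [2,5], [3,4], [3,5], [4,5]
  2-simplices (6): [0,1,3], [0,2,3], [1,2,5], [1,3,5], [2,3,4], [2,4,5]

so the chain groups are C_0 ≅ Z^6, C_1 ≅ Z^12, C_2 ≅ Z^6.

The boundary map ∂_1: C_1 → C_0 sends each edge [p,q] (with p < q) to q − p.
The resulting 6×12 matrix has rank 5, and its Smith normal form has invariant factors (1,1,1,1,1).

∂_2: C_2 → C_1 sends each 2-simplex [p,q,r] to [q,r] − [p,r] + [p,q]. For instance
  ∂[1,2,5] = [2,5] − [1,5] + [1,2],
  ∂[2,4,5] = [4,5] − [2,5] + [2,4].
This gives a 12×6 integer matrix of rank 6; reducing to Smith normal form yields diagonal entries (1,1,1,1,1,1).

Now H_k = ker ∂_k / im ∂_{k+1}, so:

  H_0: rank C_0 − rank ∂_1 = 6 − 5 = 1, and the invariant factors of ∂_1 are all 1, so H_0 ≅ Z.
  H_1: rank ker ∂_1 − rank ∂_2 = (12 − 5) − 6 = 1, and the invariant factors of ∂_2 are all 1, so H_1 ≅ Z.
  H_2: rank ker ∂_2 − rank ∂_3 = (6 − 6) − 0 = 0, and there is no ∂_3, so H_2 ≅ 0.

Hence the Betti numbers are b_0 = 1, b_1 = 1, b_2 = 0.

b_0 = 1, b_1 = 1, b_2 = 0.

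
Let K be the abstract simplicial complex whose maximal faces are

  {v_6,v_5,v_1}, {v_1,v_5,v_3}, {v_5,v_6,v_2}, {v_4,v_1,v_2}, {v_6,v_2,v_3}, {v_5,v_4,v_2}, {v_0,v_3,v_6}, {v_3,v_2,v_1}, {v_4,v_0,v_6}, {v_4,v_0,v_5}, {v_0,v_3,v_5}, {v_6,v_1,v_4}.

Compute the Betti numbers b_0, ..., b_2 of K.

b_0 = 1, b_1 = 0, b_2 = 0.

We work with the vertex ordering v_0 < v_1 < v_2 < v_3 < v_4 < v_5 < v_6. The simplices of K, each written with vertices in increasing order, are:

  0-simplices (7): [v_0], [v_1], [v_2], [v_3], [v_4], [v_5], [v_6]
  1-simplices (18): (18 of them)
  2-simplices (12): (12 of them)

Hence C_0 ≅ Z^7, C_1 ≅ Z^18, C_2 ≅ Z^12.

∂_1: C_1 → C_0 sends each edge [p,q] (with p < q) to q − p. For instance
  ∂[v_3,v_6] = [v_6] − [v_3].
As a 7×18 matrix over Z this has rank 6, with invariant factors (1,1,1,1,1,1).

The boundary map ∂_2: C_2 → C_1 sends each 2-simplex [p,q,r] to [q,r] − [p,r] + [p,q]. For instance
  ∂[v_1,v_2,v_3] = [v_2,v_3] − [v_1,v_3] + [v_1,v_2],
  ∂[v_0,v_4,v_6] = [v_4,v_6] − [v_0,v_6] + [v_0,v_4].
As a 18×12 matrix over Z this has rank 12, with invariant factors (1,1,1,1,1,1,1,1,1,1,1,2).

Now H_k = ker ∂_k / im ∂_{k+1}, so:

  H_0: rank C_0 − rank ∂_1 = 7 − 6 = 1, and the invariant factors of ∂_1 are all 1, so H_0 = Z.
  H_1: rank ker ∂_1 − rank ∂_2 = (18 − 6) − 12 = 0, and ∂_2 has invariant factor 2 > 1, so H_1 = Z/2Z.
  H_2: rank ker ∂_2 − rank ∂_3 = (12 − 12) − 0 = 0, and there is no ∂_3, so H_2 = 0.

As a check, the Euler characteristic is 7 − 18 + 12 = 1, which agrees with 1 − 0 + 0 = 1.

Hence the Betti numbers are b_0 = 1, b_1 = 0, b_2 = 0.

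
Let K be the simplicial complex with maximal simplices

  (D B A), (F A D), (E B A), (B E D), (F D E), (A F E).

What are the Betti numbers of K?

Take the total order A < B < D < E < F on the vertex set. Then K (dimension 2) consists of the simplices:

  0-simplices (5): A, B, D, E, F
  1-simplices (9): AB, AD, AE, AF, BD, BE, DE, DF, EF
  2-simplices (6): ABD, ABE, ADF, AEF, BDE, DEF

so the chain groups are C_0 ≅ Z^5, C_1 ≅ Z^9, C_2 ≅ Z^6.

Boundary ∂_1: C_1 → C_0 maps an edge to its endpoints' difference, ∂[p,q] = q − p. For instance
  ∂EF = F − E.
The resulting 5×9 matrix has rank 4, and its Smith normal form has invariant factors (1,1,1,1).

The boundary map ∂_2: C_2 → C_1 sends each 2-simplex [p,q,r] to [q,r] − [p,r] + [p,q]. For instance
  ∂DEF = EF − DF + DE,
  ∂ABE = BE − AE + AB.
As a 9×6 matrix over Z this has rank 5, with invariant factors (1,1,1,1,1).

From H_k ≅ ker(∂_k) / im(∂_{k+1}) we obtain:

  H_0: rank C_0 − rank ∂_1 = 5 − 4 = 1, and the invariant factors of ∂_1 are all 1, so H_0 ≅ Z.
  H_1: rank ker ∂_1 − rank ∂_2 = (9 − 4) − 5 = 0, and the invariant factors of ∂_2 are all 1, so H_1 ≅ 0.
  H_2: rank ker ∂_2 − rank ∂_3 = (6 − 5) − 0 = 1, and there is no ∂_3, so H_2 ≅ Z.

Hence the Betti numbers are b_0 = 1, b_1 = 0, b_2 = 1.

b_0 = 1, b_1 = 0, b_2 = 1.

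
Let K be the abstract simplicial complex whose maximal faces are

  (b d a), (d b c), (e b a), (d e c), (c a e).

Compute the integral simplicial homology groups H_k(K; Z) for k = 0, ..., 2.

H_0 ≅ Z,  H_1 ≅ Z,  H_2 = 0.

Take the total order a < b < c < d < e on the vertex set. Then K (dimension 2) consists of the simplices:

  0-simplices (5): a, b, c, d, e
  1-simplices (10): ab, ac, ad, ae, bc, bd, be, cd, ce, de
  2-simplices (5): abd, abe, ace, bcd, cde

giving chain groups C_0 ≅ Z^5, C_1 ≅ Z^10, C_2 ≅ Z^5.

∂_1: C_1 → C_0 sends each edge [p,q] (with p < q) to q − p. For instance
  ∂cd = d − c.
This gives a 5×10 integer matrix of rank 4; reducing to Smith normal form yields diagonal entries (1,1,1,1).

Boundary ∂_2: C_2 → C_1 maps a triangle to the signed sum of its edges. For instance
  ∂abd = bd − ad + ab,
  ∂bcd = cd − bd + bc.
The 10×5 boundary matrix has rank 5 and Smith normal form diag(1,1,1,1,1).

Computing H_k = (kernel of ∂_k) / (image of ∂_{k+1}):

  H_0: rank C_0 − rank ∂_1 = 5 − 4 = 1, and the invariant factors of ∂_1 are all 1, so H_0 = Z.
  H_1: rank ker ∂_1 − rank ∂_2 = (10 − 4) − 5 = 1, and the invariant factors of ∂_2 are all 1, so H_1 = Z.
  H_2: rank ker ∂_2 − rank ∂_3 = (5 − 5) − 0 = 0, and there is no ∂_3, so H_2 = 0.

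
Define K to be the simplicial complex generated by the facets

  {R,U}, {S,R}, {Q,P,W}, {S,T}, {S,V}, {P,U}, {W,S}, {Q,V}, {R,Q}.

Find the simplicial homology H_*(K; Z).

Take the total order P < Q < R < S < T < U < V < W on the vertex set. Then K (dimension 2) consists of the simplices:

  0-simplices (8): P, Q, R, S, T, U, V, W
  1-simplices (11): PQ, PU, PW, QR, QV, QW, RS, RU, ST, SV, SW
  2-simplices (1): PQW

giving chain groups C_0 ≅ Z^8, C_1 ≅ Z^11, C_2 ≅ Z^1.

Boundary ∂_1: C_1 → C_0 sends each edge [p,q] (with p < q) to q − p.
The resulting 8×11 matrix has rank 7, and its Smith normal form has invariant factors (1,1,1,1,1,1,1).

Boundary ∂_2: C_2 → C_1 sends each 2-simplex [p,q,r] to [q,r] − [p,r] + [p,q]. For instance
  ∂PQW = QW − PW + PQ.
This gives a 11×1 integer matrix of rank 1; reducing to Smith normal form yields diagonal entries (1).

From H_k ≅ ker(∂_k) / im(∂_{k+1}) we obtain:

  H_0: rank C_0 − rank ∂_1 = 8 − 7 = 1, and the invariant factors of ∂_1 are all 1, so H_0 = Z.
  H_1: rank ker ∂_1 − rank ∂_2 = (11 − 7) − 1 = 3, and the invariant factors of ∂_2 are all 1, so H_1 = Z^3.
  H_2: rank ker ∂_2 − rank ∂_3 = (1 − 1) − 0 = 0, and there is no ∂_3, so H_2 = 0.

H_0 ≅ Z,  H_1 ≅ Z^3,  H_2 = 0.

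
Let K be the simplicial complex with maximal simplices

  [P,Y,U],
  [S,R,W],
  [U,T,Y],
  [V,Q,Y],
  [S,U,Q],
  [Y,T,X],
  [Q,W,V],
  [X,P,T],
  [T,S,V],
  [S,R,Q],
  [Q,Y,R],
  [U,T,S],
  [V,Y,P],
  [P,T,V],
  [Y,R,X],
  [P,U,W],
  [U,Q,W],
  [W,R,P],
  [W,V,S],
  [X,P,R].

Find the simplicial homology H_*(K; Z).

We work with the vertex ordering P < Q < R < S < T < U < V < W < X < Y. The simplices of K, each written with vertices in increasing order, are:

  0-simplices (10): P, Q, R, S, T, U, V, W, X, Y
  1-simplices (30): PR, PT, PU, PV, PW, PX, PY, QR, QS, QU, QV, QW, QY, RS, RW, RX, RY, ST, SU, SV, SW, TU, TV, TX, TY, UW, UY, VW, VY, XY
  2-simplices (20): PRW, PRX, PTV, PTX, PUW, PUY, PVY, QRS, QRY, QSU, QUW, QVW, QVY, RSW, RXY, STU, STV, SVW, TUY, TXY

giving chain groups C_0 ≅ Z^10, C_1 ≅ Z^30, C_2 ≅ Z^20.

Boundary ∂_1: C_1 → C_0 is given by ∂[p,q] = [q] − [p]. For instance
  ∂TU = U − T.
As a 10×30 matrix over Z this has rank 9, with invariant factors (1,1,1,1,1,1,1,1,1).

The boundary map ∂_2: C_2 → C_1 sends each 2-simplex [p,q,r] to [q,r] − [p,r] + [p,q]. For instance
  ∂PRW = RW − PW + PR,
  ∂QSU = SU − QU + QS.
The resulting 30×20 matrix has rank 20, and its Smith normal form has invariant factors (1,1,1,1,1,1,1,1,1,1,1,1,1,1,1,1,1,1,1,2).

Reading off H_k = ker ∂_k / im ∂_{k+1}:

  H_0: rank C_0 − rank ∂_1 = 10 − 9 = 1, and the invariant factors of ∂_1 are all 1, so H_0 ≅ Z.
  H_1: rank ker ∂_1 − rank ∂_2 = (30 − 9) − 20 = 1, and ∂_2 has invariant factor 2 > 1, so H_1 ≅ Z × Z/2.
  H_2: rank ker ∂_2 − rank ∂_3 = (20 − 20) − 0 = 0, and there is no ∂_3, so H_2 ≅ 0.

As a check, the Euler characteristic is 10 − 30 + 20 = 0, which agrees with 1 − 1 + 0 = 0.

H_0 ≅ Z,  H_1 ≅ Z × Z/2,  H_2 = 0.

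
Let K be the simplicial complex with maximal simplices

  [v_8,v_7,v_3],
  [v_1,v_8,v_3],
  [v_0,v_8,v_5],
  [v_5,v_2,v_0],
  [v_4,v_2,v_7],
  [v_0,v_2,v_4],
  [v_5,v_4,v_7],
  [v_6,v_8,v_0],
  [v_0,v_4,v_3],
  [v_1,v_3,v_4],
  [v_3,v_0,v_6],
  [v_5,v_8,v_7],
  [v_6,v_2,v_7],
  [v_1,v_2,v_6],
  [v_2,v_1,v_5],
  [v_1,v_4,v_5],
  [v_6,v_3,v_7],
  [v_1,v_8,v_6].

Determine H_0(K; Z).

H_0 ≅ Z.

K has 9 vertices, 27 edges, 18 triangles.
rank ∂_0 = 0, rank ∂_1 = 8 ⇒ b_0 = 9 − 0 − 8 = 1; all invariant factors of ∂_1 are 1 so no torsion. So H_0 ≅ Z.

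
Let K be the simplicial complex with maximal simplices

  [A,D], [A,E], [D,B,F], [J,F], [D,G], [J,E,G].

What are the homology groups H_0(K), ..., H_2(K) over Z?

Order the vertices as A < B < D < E < F < G < J. Listing each simplex with vertices in this order, K has dimension 2 with simplices:

  0-simplices (7): A, B, D, E, F, G, J
  1-simplices (10): AD, AE, BD, BF, DF, DG, EG, EJ, FJ, GJ
  2-simplices (2): BDF, EGJ

Hence C_0 ≅ Z^7, C_1 ≅ Z^10, C_2 ≅ Z^2.

The boundary map ∂_1: C_1 → C_0 maps an edge to its endpoints' difference, ∂[p,q] = q − p. For instance
  ∂FJ = J − F.
The resulting 7×10 matrix has rank 6, and its Smith normal form has invariant factors (1,1,1,1,1,1).

Boundary ∂_2: C_2 → C_1 maps a triangle to the signed sum of its edges. For instance
  ∂EGJ = GJ − EJ + EG,
  ∂BDF = DF − BF + BD.
As a 10×2 matrix over Z this has rank 2, with invariant factors (1,1).

From H_k ≅ ker(∂_k) / im(∂_{k+1}) we obtain:

  H_0: rank C_0 − rank ∂_1 = 7 − 6 = 1, and the invariant factors of ∂_1 are all 1, so H_0 ≅ Z.
  H_1: rank ker ∂_1 − rank ∂_2 = (10 − 6) − 2 = 2, and the invariant factors of ∂_2 are all 1, so H_1 ≅ Z^2.
  H_2: rank ker ∂_2 − rank ∂_3 = (2 − 2) − 0 = 0, and there is no ∂_3, so H_2 ≅ 0.

As a check, the Euler characteristic is 7 − 10 + 2 = -1, which agrees with 1 − 2 + 0 = -1.

H_0 ≅ Z,  H_1 ≅ Z^2,  H_2 = 0.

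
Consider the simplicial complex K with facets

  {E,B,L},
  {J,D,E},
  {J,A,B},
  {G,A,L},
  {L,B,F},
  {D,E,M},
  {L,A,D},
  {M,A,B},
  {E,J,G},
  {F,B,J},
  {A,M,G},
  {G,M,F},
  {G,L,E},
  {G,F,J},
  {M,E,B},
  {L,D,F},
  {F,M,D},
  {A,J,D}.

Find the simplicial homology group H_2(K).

Take the total order A < B < D < E < F < G < J < L < M on the vertex set. Then K (dimension 2) consists of the simplices:

  0-simplices (9): A, B, D, E, F, G, J, L, M
  1-simplices (27): AB, AD, AG, AJ, AL, AM, BE, BF, BJ, BL, BM, DE, DF, DJ, DL, DM, EG, EJ, EL, EM, FG, FJ, FL, FM, GJ, GL, GM
  2-simplices (18): ABJ, ABM, ADJ, ADL, AGL, AGM, BEL, BEM, BFJ, BFL, DEJ, DEM, DFL, DFM, EGJ, EGL, FGJ, FGM

so the chain groups are C_0 ≅ Z^9, C_1 ≅ Z^27, C_2 ≅ Z^18.

Boundary ∂_1: C_1 → C_0 sends each edge [p,q] (with p < q) to q − p. For instance
  ∂AG = G − A.
This gives a 9×27 integer matrix of rank 8; reducing to Smith normal form yields diagonal entries (1,1,1,1,1,1,1,1).

The boundary map ∂_2: C_2 → C_1 maps a triangle to the signed sum of its edges. For instance
  ∂AGM = GM − AM + AG,
  ∂BFL = FL − BL + BF.
The resulting 27×18 matrix has rank 17, and its Smith normal form has invariant factors (1,1,1,1,1,1,1,1,1,1,1,1,1,1,1,1,1).

Now H_k = ker ∂_k / im ∂_{k+1}, so:

  H_2: rank ker ∂_2 − rank ∂_3 = (18 − 17) − 0 = 1, and there is no ∂_3, so H_2 ≅ Z.

H_2 = Z.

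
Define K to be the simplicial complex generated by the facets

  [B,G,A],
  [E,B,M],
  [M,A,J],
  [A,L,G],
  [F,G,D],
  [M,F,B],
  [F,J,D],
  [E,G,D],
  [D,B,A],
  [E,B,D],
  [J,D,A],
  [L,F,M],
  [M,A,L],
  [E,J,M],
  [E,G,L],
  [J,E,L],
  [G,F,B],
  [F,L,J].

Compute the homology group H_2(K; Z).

H_2 ≅ 0.

We work with the vertex ordering A < B < D < E < F < G < J < L < M. The simplices of K, each written with vertices in increasing order, are:

  0-simplices (9): A, B, D, E, F, G, J, L, M
  1-simplices (27): AB, AD, AG, AJ, AL, AM, BD, BE, BF, BG, BM, DE, DF, DG, DJ, EG, EJ, EL, EM, FG, FJ, FL, FM, GL, JL, JM, LM
  2-simplices (18): ABD, ABG, ADJ, AGL, AJM, ALM, BDE, BEM, BFG, BFM, DEG, DFG, DFJ, EGL, EJL, EJM, FJL, FLM

Hence C_0 ≅ Z^9, C_1 ≅ Z^27, C_2 ≅ Z^18.

∂_1: C_1 → C_0 sends each edge [p,q] (with p < q) to q − p.
As a 9×27 matrix over Z this has rank 8, with invariant factors (1,1,1,1,1,1,1,1).

Boundary ∂_2: C_2 → C_1 acts by ∂[p,q,r] = [q,r] − [p,r] + [p,q]. For instance
  ∂ABG = BG − AG + AB,
  ∂FJL = JL − FL + FJ.
This gives a 27×18 integer matrix of rank 18; reducing to Smith normal form yields diagonal entries (1,1,1,1,1,1,1,1,1,1,1,1,1,1,1,1,1,2).

Reading off H_k = ker ∂_k / im ∂_{k+1}:

  H_2: rank ker ∂_2 − rank ∂_3 = (18 − 18) − 0 = 0, and there is no ∂_3, so H_2 ≅ 0.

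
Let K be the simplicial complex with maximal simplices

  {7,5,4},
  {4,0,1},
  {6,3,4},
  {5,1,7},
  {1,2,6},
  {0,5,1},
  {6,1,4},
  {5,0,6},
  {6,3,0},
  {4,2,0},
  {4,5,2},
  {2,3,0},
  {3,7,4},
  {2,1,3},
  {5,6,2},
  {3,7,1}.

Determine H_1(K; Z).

Fix the vertex order 0 < 1 < 2 < 3 < 4 < 5 < 6 < 7 and write every simplex with vertices in increasing order. Then dim K = 2 and the simplices of K are:

  0-simplices (8): [0], [1], [2], [3], [4], [5], [6], [7]
  1-simplices (24): (24 of them)
  2-simplices (16): [0,1,4], [0,1,5], [0,2,3], [0,2,4], [0,3,6], [0,5,6], [1,2,3], [1,2,6], [1,3,7], [1,4,6], [1,5,7], [2,4,5], [2,5,6], [3,4,6], [3,4,7], [4,5,7]

so the chain groups are C_0 ≅ Z^8, C_1 ≅ Z^24, C_2 ≅ Z^16.

The boundary map ∂_1: C_1 → C_0 sends each edge [p,q] (with p < q) to q − p. For instance
  ∂[5,6] = [6] − [5].
This gives a 8×24 integer matrix of rank 7; reducing to Smith normal form yields diagonal entries (1,1,1,1,1,1,1).

∂_2: C_2 → C_1 acts by ∂[p,q,r] = [q,r] − [p,r] + [p,q]. For instance
  ∂[2,5,6] = [5,6] − [2,6] + [2,5],
  ∂[1,3,7] = [3,7] − [1,7] + [1,3].
As a 24×16 matrix over Z this has rank 15, with invariant factors (1,1,1,1,1,1,1,1,1,1,1,1,1,1,1).

Now H_k = ker ∂_k / im ∂_{k+1}, so:

  H_1: rank ker ∂_1 − rank ∂_2 = (24 − 7) − 15 = 2, and the invariant factors of ∂_2 are all 1, so H_1 = Z^2.

H_1 = Z^2.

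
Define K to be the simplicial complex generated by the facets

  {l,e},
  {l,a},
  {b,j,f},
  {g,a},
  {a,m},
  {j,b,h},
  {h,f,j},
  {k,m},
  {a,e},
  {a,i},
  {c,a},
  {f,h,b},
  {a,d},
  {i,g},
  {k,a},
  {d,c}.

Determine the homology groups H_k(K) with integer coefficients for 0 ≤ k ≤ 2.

Take the total order a < b < c < d < e < f < g < h < i < j < k < l < m on the vertex set. Then K (dimension 2) consists of the simplices:

  0-simplices (13): a, b, c, d, e, f, g, h, i, j, k, l, m
  1-simplices (18): ac, ad, ae, ag, ai, ak, al, am, bf, bh, bj, cd, el, fh, fj, gi, hj, km
  2-simplices (4): bfh, bfj, bhj, fhj

Hence C_0 ≅ Z^13, C_1 ≅ Z^18, C_2 ≅ Z^4.

∂_1: C_1 → C_0 maps an edge to its endpoints' difference, ∂[p,q] = q − p.
As a 13×18 matrix over Z this has rank 11, with invariant factors (1,1,1,1,1,1,1,1,1,1,1).

∂_2: C_2 → C_1 maps a triangle to the signed sum of its edges. For instance
  ∂bhj = hj − bj + bh,
  ∂bfj = fj − bj + bf.
The 18×4 boundary matrix has rank 3 and Smith normal form diag(1,1,1).

Now H_k = ker ∂_k / im ∂_{k+1}, so:

  H_0: rank C_0 − rank ∂_1 = 13 − 11 = 2, and the invariant factors of ∂_1 are all 1, so H_0 = Z^2.
  H_1: rank ker ∂_1 − rank ∂_2 = (18 − 11) − 3 = 4, and the invariant factors of ∂_2 are all 1, so H_1 = Z^4.
  H_2: rank ker ∂_2 − rank ∂_3 = (4 − 3) − 0 = 1, and there is no ∂_3, so H_2 = Z.

H_0 ≅ Z^2,  H_1 ≅ Z^4,  H_2 ≅ Z.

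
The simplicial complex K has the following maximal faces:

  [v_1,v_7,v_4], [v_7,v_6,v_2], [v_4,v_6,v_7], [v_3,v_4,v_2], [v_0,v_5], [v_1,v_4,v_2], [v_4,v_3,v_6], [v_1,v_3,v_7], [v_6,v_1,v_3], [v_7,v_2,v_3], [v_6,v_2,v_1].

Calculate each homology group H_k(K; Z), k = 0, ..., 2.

H_0 ≅ Z^2,  H_1 ≅ Z/2,  H_2 = 0.

We work with the vertex ordering v_0 < v_1 < v_2 < v_3 < v_4 < v_5 < v_6 < v_7. The simplices of K, each written with vertices in increasing order, are:

  0-simplices (8): [v_0], [v_1], [v_2], [v_3], [v_4], [v_5], [v_6], [v_7]
  1-simplices (16): (16 of them)
  2-simplices (10): [v_1,v_2,v_4], [v_1,v_2,v_6], [v_1,v_3,v_6], [v_1,v_3,v_7], [v_1,v_4,v_7], [v_2,v_3,v_4], [v_2,v_3,v_7], [v_2,v_6,v_7], [v_3,v_4,v_6], [v_4,v_6,v_7]

Hence C_0 ≅ Z^8, C_1 ≅ Z^16, C_2 ≅ Z^10.

The boundary map ∂_1: C_1 → C_0 is given by ∂[p,q] = [q] − [p].
This gives a 8×16 integer matrix of rank 6; reducing to Smith normal form yields diagonal entries (1,1,1,1,1,1).

∂_2: C_2 → C_1 maps a triangle to the signed sum of its edges. For instance
  ∂[v_1,v_3,v_6] = [v_3,v_6] − [v_1,v_6] + [v_1,v_3],
  ∂[v_1,v_2,v_6] = [v_2,v_6] − [v_1,v_6] + [v_1,v_2].
The 16×10 boundary matrix has rank 10 and Smith normal form diag(1,1,1,1,1,1,1,1,1,2).

From H_k ≅ ker(∂_k) / im(∂_{k+1}) we obtain:

  H_0: rank C_0 − rank ∂_1 = 8 − 6 = 2, and the invariant factors of ∂_1 are all 1, so H_0 = Z^2.
  H_1: rank ker ∂_1 − rank ∂_2 = (16 − 6) − 10 = 0, and ∂_2 has invariant factor 2 > 1, so H_1 = Z/2.
  H_2: rank ker ∂_2 − rank ∂_3 = (10 − 10) − 0 = 0, and there is no ∂_3, so H_2 = 0.

(K is a triangulation of the disjoint union of the 1-simplex and the real projective plane RP^2.)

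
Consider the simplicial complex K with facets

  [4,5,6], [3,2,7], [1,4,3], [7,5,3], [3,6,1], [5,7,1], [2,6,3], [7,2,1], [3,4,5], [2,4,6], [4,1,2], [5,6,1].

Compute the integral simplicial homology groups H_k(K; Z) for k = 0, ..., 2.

We work with the vertex ordering 1 < 2 < 3 < 4 < 5 < 6 < 7. The simplices of K, each written with vertices in increasing order, are:

  0-simplices (7): [1], [2], [3], [4], [5], [6], [7]
  1-simplices (18): [1,2], [1,3], [1,4], [1,5], [1,6], [1,7], [2,3], [2,4], [2,6], [2,7], [3,4], [3,5], [3,6], [3,7], [4,5], [4,6], [5,6], [5,7]
  2-simplices (12): [1,2,4], [1,2,7], [1,3,4], [1,3,6], [1,5,6], [1,5,7], [2,3,6], [2,3,7], [2,4,6], [3,4,5], [3,5,7], [4,5,6]

giving chain groups C_0 ≅ Z^7, C_1 ≅ Z^18, C_2 ≅ Z^12.

Boundary ∂_1: C_1 → C_0 maps an edge to its endpoints' difference, ∂[p,q] = q − p.
This gives a 7×18 integer matrix of rank 6; reducing to Smith normal form yields diagonal entries (1,1,1,1,1,1).

The boundary map ∂_2: C_2 → C_1 maps a triangle to the signed sum of its edges. For instance
  ∂[3,5,7] = [5,7] − [3,7] + [3,5],
  ∂[1,5,6] = [5,6] − [1,6] + [1,5].
The 18×12 boundary matrix has rank 12 and Smith normal form diag(1,1,1,1,1,1,1,1,1,1,1,2).

From H_k ≅ ker(∂_k) / im(∂_{k+1}) we obtain:

  H_0: rank C_0 − rank ∂_1 = 7 − 6 = 1, and the invariant factors of ∂_1 are all 1, so H_0 ≅ Z.
  H_1: rank ker ∂_1 − rank ∂_2 = (18 − 6) − 12 = 0, and ∂_2 has invariant factor 2 > 1, so H_1 ≅ Z/2.
  H_2: rank ker ∂_2 − rank ∂_3 = (12 − 12) − 0 = 0, and there is no ∂_3, so H_2 ≅ 0.

As a check, the Euler characteristic is 7 − 18 + 12 = 1, which agrees with 1 − 0 + 0 = 1.

H_0 = Z,  H_1 = Z/2,  H_2 = 0.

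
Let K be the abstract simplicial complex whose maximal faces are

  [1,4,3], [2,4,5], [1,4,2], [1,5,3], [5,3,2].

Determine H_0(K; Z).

Fix the vertex order 1 < 2 < 3 < 4 < 5 and write every simplex with vertices in increasing order. Then dim K = 2 and the simplices of K are:

  0-simplices (5): [1], [2], [3], [4], [5]
  1-simplices (10): [1,2], [1,3], [1,4], [1,5], [2,3], [2,4], [2,5], [3,4], [3,5], [4,5]
  2-simplices (5): [1,2,4], [1,3,4], [1,3,5], [2,3,5], [2,4,5]

giving chain groups C_0 ≅ Z^5, C_1 ≅ Z^10, C_2 ≅ Z^5.

The boundary map ∂_1: C_1 → C_0 is given by ∂[p,q] = [q] − [p]. For instance
  ∂[1,5] = [5] − [1].
As a 5×10 matrix over Z this has rank 4, with invariant factors (1,1,1,1).

The boundary map ∂_2: C_2 → C_1 sends each 2-simplex [p,q,r] to [q,r] − [p,r] + [p,q]. For instance
  ∂[1,2,4] = [2,4] − [1,4] + [1,2],
  ∂[2,3,5] = [3,5] − [2,5] + [2,3].
As a 10×5 matrix over Z this has rank 5, with invariant factors (1,1,1,1,1).

Computing H_k = (kernel of ∂_k) / (image of ∂_{k+1}):

  H_0: rank C_0 − rank ∂_1 = 5 − 4 = 1, and the invariant factors of ∂_1 are all 1, so H_0 ≅ Z.

H_0 = Z.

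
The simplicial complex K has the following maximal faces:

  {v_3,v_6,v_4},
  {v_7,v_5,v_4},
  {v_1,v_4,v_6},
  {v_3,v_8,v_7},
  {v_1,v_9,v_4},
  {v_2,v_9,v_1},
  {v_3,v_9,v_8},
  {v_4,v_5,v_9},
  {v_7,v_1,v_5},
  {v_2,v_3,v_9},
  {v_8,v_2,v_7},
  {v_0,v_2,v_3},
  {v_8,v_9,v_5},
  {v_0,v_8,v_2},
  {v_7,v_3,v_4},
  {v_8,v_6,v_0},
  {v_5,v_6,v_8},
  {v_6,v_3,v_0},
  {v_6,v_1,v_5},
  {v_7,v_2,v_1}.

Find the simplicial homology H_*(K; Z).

We work with the vertex ordering v_0 < v_1 < v_2 < v_3 < v_4 < v_5 < v_6 < v_7 < v_8 < v_9. The simplices of K, each written with vertices in increasing order, are:

  0-simplices (10): [v_0], [v_1], [v_2], [v_3], [v_4], [v_5], [v_6], [v_7], [v_8], [v_9]
  1-simplices (30): (30 of them)
  2-simplices (20): (20 of them)

giving chain groups C_0 ≅ Z^10, C_1 ≅ Z^30, C_2 ≅ Z^20.

Boundary ∂_1: C_1 → C_0 is given by ∂[p,q] = [q] − [p]. For instance
  ∂[v_0,v_8] = [v_8] − [v_0].
The resulting 10×30 matrix has rank 9, and its Smith normal form has invariant factors (1,1,1,1,1,1,1,1,1).

∂_2: C_2 → C_1 maps a triangle to the signed sum of its edges. For instance
  ∂[v_2,v_7,v_8] = [v_7,v_8] − [v_2,v_8] + [v_2,v_7],
  ∂[v_5,v_8,v_9] = [v_8,v_9] − [v_5,v_9] + [v_5,v_8].
The resulting 30×20 matrix has rank 20, and its Smith normal form has invariant factors (1,1,1,1,1,1,1,1,1,1,1,1,1,1,1,1,1,1,1,2).

Computing H_k = (kernel of ∂_k) / (image of ∂_{k+1}):

  H_0: rank C_0 − rank ∂_1 = 10 − 9 = 1, and the invariant factors of ∂_1 are all 1, so H_0 ≅ Z.
  H_1: rank ker ∂_1 − rank ∂_2 = (30 − 9) − 20 = 1, and ∂_2 has invariant factor 2 > 1, so H_1 ≅ Z ⊕ Z/2.
  H_2: rank ker ∂_2 − rank ∂_3 = (20 − 20) − 0 = 0, and there is no ∂_3, so H_2 ≅ 0.

As a check, the Euler characteristic is 10 − 30 + 20 = 0, which agrees with 1 − 1 + 0 = 0.

H_0 = Z,  H_1 = Z ⊕ Z/2,  H_2 = 0.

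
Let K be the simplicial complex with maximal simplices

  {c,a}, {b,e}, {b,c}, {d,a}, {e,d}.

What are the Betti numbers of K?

We work with the vertex ordering a < b < c < d < e. The simplices of K, each written with vertices in increasing order, are:

  0-simplices (5): a, b, c, d, e
  1-simplices (5): ac, ad, bc, be, de

so the chain groups are C_0 ≅ Z^5, C_1 ≅ Z^5.

Boundary ∂_1: C_1 → C_0 sends each edge [p,q] (with p < q) to q − p.
The 5×5 boundary matrix has rank 4 and Smith normal form diag(1,1,1,1).

From H_k ≅ ker(∂_k) / im(∂_{k+1}) we obtain:

  H_0: rank C_0 − rank ∂_1 = 5 − 4 = 1, and the invariant factors of ∂_1 are all 1, so H_0 ≅ Z.
  H_1: rank ker ∂_1 − rank ∂_2 = (5 − 4) − 0 = 1, and there is no ∂_2, so H_1 ≅ Z.

Hence the Betti numbers are b_0 = 1, b_1 = 1.

b_0 = 1, b_1 = 1.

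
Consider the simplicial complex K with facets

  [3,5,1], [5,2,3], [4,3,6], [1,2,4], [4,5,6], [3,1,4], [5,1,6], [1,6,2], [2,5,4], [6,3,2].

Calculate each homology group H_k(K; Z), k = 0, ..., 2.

K has 6 vertices, 15 edges, 10 triangles.
rank ∂_0 = 0, rank ∂_1 = 5 ⇒ b_0 = 6 − 0 − 5 = 1; all invariant factors of ∂_1 are 1 so no torsion. So H_0 ≅ Z.
rank ∂_1 = 5, rank ∂_2 = 10 ⇒ b_1 = 15 − 5 − 10 = 0; ∂_2 has invariant factor(s) [2] giving torsion. So H_1 ≅ Z/2.
rank ∂_2 = 10, rank ∂_3 = 0 ⇒ b_2 = 10 − 10 − 0 = 0. So H_2 ≅ 0.

H_0 ≅ Z,  H_1 ≅ Z/2,  H_2 = 0.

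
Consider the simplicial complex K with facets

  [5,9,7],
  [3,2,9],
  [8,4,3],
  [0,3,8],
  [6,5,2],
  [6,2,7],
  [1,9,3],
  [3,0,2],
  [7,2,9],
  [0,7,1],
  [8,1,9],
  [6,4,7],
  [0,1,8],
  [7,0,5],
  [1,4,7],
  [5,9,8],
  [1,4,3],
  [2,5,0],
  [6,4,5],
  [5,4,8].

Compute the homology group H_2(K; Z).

K has 10 vertices, 30 edges, 20 triangles.
rank ∂_2 = 20, rank ∂_3 = 0 ⇒ b_2 = 20 − 20 − 0 = 0. So H_2 ≅ 0.

H_2 ≅ 0.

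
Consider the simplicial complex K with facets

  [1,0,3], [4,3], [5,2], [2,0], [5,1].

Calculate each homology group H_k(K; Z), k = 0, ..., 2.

H_0 ≅ Z,  H_1 ≅ Z,  H_2 = 0.

Take the total order 0 < 1 < 2 < 3 < 4 < 5 on the vertex set. Then K (dimension 2) consists of the simplices:

  0-simplices (6): [0], [1], [2], [3], [4], [5]
  1-simplices (7): [0,1], [0,2], [0,3], [1,3], [1,5], [2,5], [3,4]
  2-simplices (1): [0,1,3]

giving chain groups C_0 ≅ Z^6, C_1 ≅ Z^7, C_2 ≅ Z^1.

∂_1: C_1 → C_0 sends each edge [p,q] (with p < q) to q − p. For instance
  ∂[0,2] = [2] − [0].
The 6×7 boundary matrix has rank 5 and Smith normal form diag(1,1,1,1,1).

Boundary ∂_2: C_2 → C_1 maps a triangle to the signed sum of its edges. For instance
  ∂[0,1,3] = [1,3] − [0,3] + [0,1].
The 7×1 boundary matrix has rank 1 and Smith normal form diag(1).

Now H_k = ker ∂_k / im ∂_{k+1}, so:

  H_0: rank C_0 − rank ∂_1 = 6 − 5 = 1, and the invariant factors of ∂_1 are all 1, so H_0 ≅ Z.
  H_1: rank ker ∂_1 − rank ∂_2 = (7 − 5) − 1 = 1, and the invariant factors of ∂_2 are all 1, so H_1 ≅ Z.
  H_2: rank ker ∂_2 − rank ∂_3 = (1 − 1) − 0 = 0, and there is no ∂_3, so H_2 ≅ 0.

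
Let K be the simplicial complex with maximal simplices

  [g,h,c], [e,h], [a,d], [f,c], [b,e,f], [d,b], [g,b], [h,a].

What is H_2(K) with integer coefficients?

H_2 ≅ 0.

We work with the vertex ordering a < b < c < d < e < f < g < h. The simplices of K, each written with vertices in increasing order, are:

  0-simplices (8): a, b, c, d, e, f, g, h
  1-simplices (12): ad, ah, bd, be, bf, bg, cf, cg, ch, ef, eh, gh
  2-simplices (2): bef, cgh

giving chain groups C_0 ≅ Z^8, C_1 ≅ Z^12, C_2 ≅ Z^2.

∂_1: C_1 → C_0 sends each edge [p,q] (with p < q) to q − p.
This gives a 8×12 integer matrix of rank 7; reducing to Smith normal form yields diagonal entries (1,1,1,1,1,1,1).

∂_2: C_2 → C_1 sends each 2-simplex [p,q,r] to [q,r] − [p,r] + [p,q]. For instance
  ∂cgh = gh − ch + cg,
  ∂bef = ef − bf + be.
The 12×2 boundary matrix has rank 2 and Smith normal form diag(1,1).

Reading off H_k = ker ∂_k / im ∂_{k+1}:

  H_2: rank ker ∂_2 − rank ∂_3 = (2 − 2) − 0 = 0, and there is no ∂_3, so H_2 ≅ 0.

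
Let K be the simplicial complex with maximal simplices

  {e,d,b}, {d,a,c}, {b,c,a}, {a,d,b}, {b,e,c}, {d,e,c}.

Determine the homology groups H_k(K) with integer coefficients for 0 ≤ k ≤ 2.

H_0 ≅ Z,  H_1 = 0,  H_2 ≅ Z.

Order the vertices as a < b < c < d < e. Listing each simplex with vertices in this order, K has dimension 2 with simplices:

  0-simplices (5): a, b, c, d, e
  1-simplices (9): ab, ac, ad, bc, bd, be, cd, ce, de
  2-simplices (6): abc, abd, acd, bce, bde, cde

so the chain groups are C_0 ≅ Z^5, C_1 ≅ Z^9, C_2 ≅ Z^6.

∂_1: C_1 → C_0 sends each edge [p,q] (with p < q) to q − p.
The resulting 5×9 matrix has rank 4, and its Smith normal form has invariant factors (1,1,1,1).

Boundary ∂_2: C_2 → C_1 sends each 2-simplex [p,q,r] to [q,r] − [p,r] + [p,q]. For instance
  ∂bde = de − be + bd,
  ∂bce = ce − be + bc.
The 9×6 boundary matrix has rank 5 and Smith normal form diag(1,1,1,1,1).

From H_k ≅ ker(∂_k) / im(∂_{k+1}) we obtain:

  H_0: rank C_0 − rank ∂_1 = 5 − 4 = 1, and the invariant factors of ∂_1 are all 1, so H_0 = Z.
  H_1: rank ker ∂_1 − rank ∂_2 = (9 − 4) − 5 = 0, and the invariant factors of ∂_2 are all 1, so H_1 = 0.
  H_2: rank ker ∂_2 − rank ∂_3 = (6 − 5) − 0 = 1, and there is no ∂_3, so H_2 = Z.

As a check, the Euler characteristic is 5 − 9 + 6 = 2, which agrees with 1 − 0 + 1 = 2.
(K is a triangulation of the 2-sphere S^2.)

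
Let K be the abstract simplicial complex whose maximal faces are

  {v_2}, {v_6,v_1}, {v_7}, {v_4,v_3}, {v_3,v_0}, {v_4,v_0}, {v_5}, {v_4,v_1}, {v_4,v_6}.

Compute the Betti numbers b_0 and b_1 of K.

We work with the vertex ordering v_0 < v_1 < v_2 < v_3 < v_4 < v_5 < v_6 < v_7. The simplices of K, each written with vertices in increasing order, are:

  0-simplices (8): [v_0], [v_1], [v_2], [v_3], [v_4], [v_5], [v_6], [v_7]
  1-simplices (6): [v_0,v_3], [v_0,v_4], [v_1,v_4], [v_1,v_6], [v_3,v_4], [v_4,v_6]

giving chain groups C_0 ≅ Z^8, C_1 ≅ Z^6.

Boundary ∂_1: C_1 → C_0 is given by ∂[p,q] = [q] − [p]. For instance
  ∂[v_4,v_6] = [v_6] − [v_4].
The resulting 8×6 matrix has rank 4, and its Smith normal form has invariant factors (1,1,1,1).

Reading off H_k = ker ∂_k / im ∂_{k+1}:

  H_0: rank C_0 − rank ∂_1 = 8 − 4 = 4, and the invariant factors of ∂_1 are all 1, so H_0 ≅ Z^4.
  H_1: rank ker ∂_1 − rank ∂_2 = (6 − 4) − 0 = 2, and there is no ∂_2, so H_1 ≅ Z^2.

As a check, the Euler characteristic is 8 − 6 = 2, which agrees with 4 − 2 = 2.

Hence the Betti numbers are b_0 = 4, b_1 = 2.

b_0 = 4, b_1 = 2.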